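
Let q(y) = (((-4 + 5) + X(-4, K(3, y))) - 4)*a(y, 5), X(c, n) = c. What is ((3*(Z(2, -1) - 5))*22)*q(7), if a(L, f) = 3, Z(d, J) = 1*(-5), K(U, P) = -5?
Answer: 13860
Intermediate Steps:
Z(d, J) = -5
q(y) = -21 (q(y) = (((-4 + 5) - 4) - 4)*3 = ((1 - 4) - 4)*3 = (-3 - 4)*3 = -7*3 = -21)
((3*(Z(2, -1) - 5))*22)*q(7) = ((3*(-5 - 5))*22)*(-21) = ((3*(-10))*22)*(-21) = -30*22*(-21) = -660*(-21) = 13860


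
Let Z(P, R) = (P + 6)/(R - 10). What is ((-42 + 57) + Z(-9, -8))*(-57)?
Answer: -1729/2 ≈ -864.50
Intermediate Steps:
Z(P, R) = (6 + P)/(-10 + R)
((-42 + 57) + Z(-9, -8))*(-57) = ((-42 + 57) + (6 - 9)/(-10 - 8))*(-57) = (15 - 3/(-18))*(-57) = (15 - 1/18*(-3))*(-57) = (15 + 1/6)*(-57) = (91/6)*(-57) = -1729/2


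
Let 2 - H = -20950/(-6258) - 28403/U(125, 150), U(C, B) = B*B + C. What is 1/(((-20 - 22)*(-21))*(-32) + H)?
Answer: -70793625/1998085808638 ≈ -3.5431e-5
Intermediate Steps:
U(C, B) = C + B² (U(C, B) = B² + C = C + B²)
H = -6536638/70793625 (H = 2 - (-20950/(-6258) - 28403/(125 + 150²)) = 2 - (-20950*(-1/6258) - 28403/(125 + 22500)) = 2 - (10475/3129 - 28403/22625) = 2 - 1*148123888/70793625 = 2 - 148123888/70793625 = -6536638/70793625 ≈ -0.092334)
1/(((-20 - 22)*(-21))*(-32) + H) = 1/(((-20 - 22)*(-21))*(-32) - 6536638/70793625) = 1/(-42*(-21)*(-32) - 6536638/70793625) = 1/(882*(-32) - 6536638/70793625) = 1/(-28224 - 6536638/70793625) = 1/(-1998085808638/70793625) = -70793625/1998085808638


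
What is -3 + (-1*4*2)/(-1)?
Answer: 5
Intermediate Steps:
-3 + (-1*4*2)/(-1) = -3 - (-4)*2 = -3 - 1*(-8) = -3 + 8 = 5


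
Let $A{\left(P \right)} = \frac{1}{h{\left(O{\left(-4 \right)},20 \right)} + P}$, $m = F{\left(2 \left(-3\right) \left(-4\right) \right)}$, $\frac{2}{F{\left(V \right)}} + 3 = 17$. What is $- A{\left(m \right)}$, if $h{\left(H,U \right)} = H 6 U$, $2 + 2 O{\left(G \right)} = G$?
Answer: $\frac{7}{2519} \approx 0.0027789$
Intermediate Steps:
$F{\left(V \right)} = \frac{1}{7}$ ($F{\left(V \right)} = \frac{2}{-3 + 17} = \frac{2}{14} = 2 \cdot \frac{1}{14} = \frac{1}{7}$)
$O{\left(G \right)} = -1 + \frac{G}{2}$
$m = \frac{1}{7} \approx 0.14286$
$h{\left(H,U \right)} = 6 H U$
$A{\left(P \right)} = \frac{1}{-360 + P}$ ($A{\left(P \right)} = \frac{1}{6 \left(-1 + \frac{1}{2} \left(-4\right)\right) 20 + P} = \frac{1}{6 \left(-1 - 2\right) 20 + P} = \frac{1}{6 \left(-3\right) 20 + P} = \frac{1}{-360 + P}$)
$- A{\left(m \right)} = - \frac{1}{-360 + \frac{1}{7}} = - \frac{1}{- \frac{2519}{7}} = \left(-1\right) \left(- \frac{7}{2519}\right) = \frac{7}{2519}$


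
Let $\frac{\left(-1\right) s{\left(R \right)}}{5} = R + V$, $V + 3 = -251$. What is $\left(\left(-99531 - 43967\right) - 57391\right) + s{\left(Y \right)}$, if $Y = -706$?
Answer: $-196089$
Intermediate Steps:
$V = -254$ ($V = -3 - 251 = -254$)
$s{\left(R \right)} = 1270 - 5 R$ ($s{\left(R \right)} = - 5 \left(R - 254\right) = - 5 \left(-254 + R\right) = 1270 - 5 R$)
$\left(\left(-99531 - 43967\right) - 57391\right) + s{\left(Y \right)} = \left(\left(-99531 - 43967\right) - 57391\right) + \left(1270 - -3530\right) = \left(-143498 - 57391\right) + \left(1270 + 3530\right) = -200889 + 4800 = -196089$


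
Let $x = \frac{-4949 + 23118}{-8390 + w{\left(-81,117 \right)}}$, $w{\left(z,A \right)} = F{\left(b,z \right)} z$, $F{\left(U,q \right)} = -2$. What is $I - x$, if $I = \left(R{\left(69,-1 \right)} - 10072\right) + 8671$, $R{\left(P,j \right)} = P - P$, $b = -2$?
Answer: $- \frac{11509259}{8228} \approx -1398.8$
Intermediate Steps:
$w{\left(z,A \right)} = - 2 z$
$x = - \frac{18169}{8228}$ ($x = \frac{-4949 + 23118}{-8390 - -162} = \frac{18169}{-8390 + 162} = \frac{18169}{-8228} = 18169 \left(- \frac{1}{8228}\right) = - \frac{18169}{8228} \approx -2.2082$)
$R{\left(P,j \right)} = 0$
$I = -1401$ ($I = \left(0 - 10072\right) + 8671 = -10072 + 8671 = -1401$)
$I - x = -1401 - - \frac{18169}{8228} = -1401 + \frac{18169}{8228} = - \frac{11509259}{8228}$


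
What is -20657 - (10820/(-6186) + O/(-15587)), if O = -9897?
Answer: -995832464038/48210591 ≈ -20656.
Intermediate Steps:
-20657 - (10820/(-6186) + O/(-15587)) = -20657 - (10820/(-6186) - 9897/(-15587)) = -20657 - (10820*(-1/6186) - 9897*(-1/15587)) = -20657 - (-5410/3093 + 9897/15587) = -20657 - 1*(-53714249/48210591) = -20657 + 53714249/48210591 = -995832464038/48210591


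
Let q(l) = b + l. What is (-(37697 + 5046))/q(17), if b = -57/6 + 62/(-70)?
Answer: -2992010/463 ≈ -6462.2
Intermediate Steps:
b = -727/70 (b = -57*1/6 + 62*(-1/70) = -19/2 - 31/35 = -727/70 ≈ -10.386)
q(l) = -727/70 + l
(-(37697 + 5046))/q(17) = (-(37697 + 5046))/(-727/70 + 17) = (-1*42743)/(463/70) = -42743*70/463 = -2992010/463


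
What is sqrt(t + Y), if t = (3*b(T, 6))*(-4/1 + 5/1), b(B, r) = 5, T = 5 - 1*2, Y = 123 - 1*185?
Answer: I*sqrt(47) ≈ 6.8557*I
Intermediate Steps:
Y = -62 (Y = 123 - 185 = -62)
T = 3 (T = 5 - 2 = 3)
t = 15 (t = (3*5)*(-4/1 + 5/1) = 15*(-4*1 + 5*1) = 15*(-4 + 5) = 15*1 = 15)
sqrt(t + Y) = sqrt(15 - 62) = sqrt(-47) = I*sqrt(47)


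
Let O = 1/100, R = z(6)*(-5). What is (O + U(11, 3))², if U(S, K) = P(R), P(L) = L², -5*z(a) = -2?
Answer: 160801/10000 ≈ 16.080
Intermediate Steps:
z(a) = ⅖ (z(a) = -⅕*(-2) = ⅖)
R = -2 (R = (⅖)*(-5) = -2)
O = 1/100 ≈ 0.010000
U(S, K) = 4 (U(S, K) = (-2)² = 4)
(O + U(11, 3))² = (1/100 + 4)² = (401/100)² = 160801/10000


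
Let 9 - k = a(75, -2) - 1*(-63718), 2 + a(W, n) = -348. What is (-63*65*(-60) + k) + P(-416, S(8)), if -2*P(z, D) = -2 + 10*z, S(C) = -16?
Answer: 184422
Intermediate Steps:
a(W, n) = -350 (a(W, n) = -2 - 348 = -350)
P(z, D) = 1 - 5*z (P(z, D) = -(-2 + 10*z)/2 = 1 - 5*z)
k = -63359 (k = 9 - (-350 - 1*(-63718)) = 9 - (-350 + 63718) = 9 - 1*63368 = 9 - 63368 = -63359)
(-63*65*(-60) + k) + P(-416, S(8)) = (-63*65*(-60) - 63359) + (1 - 5*(-416)) = (-4095*(-60) - 63359) + (1 + 2080) = (245700 - 63359) + 2081 = 182341 + 2081 = 184422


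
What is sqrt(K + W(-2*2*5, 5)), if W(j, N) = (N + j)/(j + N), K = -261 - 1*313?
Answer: I*sqrt(573) ≈ 23.937*I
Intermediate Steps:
K = -574 (K = -261 - 313 = -574)
W(j, N) = 1 (W(j, N) = (N + j)/(N + j) = 1)
sqrt(K + W(-2*2*5, 5)) = sqrt(-574 + 1) = sqrt(-573) = I*sqrt(573)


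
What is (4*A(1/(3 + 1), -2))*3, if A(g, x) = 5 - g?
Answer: 57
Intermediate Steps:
(4*A(1/(3 + 1), -2))*3 = (4*(5 - 1/(3 + 1)))*3 = (4*(5 - 1/4))*3 = (4*(19/4))*3 = 19*3 = 57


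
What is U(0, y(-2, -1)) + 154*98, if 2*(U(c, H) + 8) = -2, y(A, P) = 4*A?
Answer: 15083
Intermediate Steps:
U(c, H) = -9 (U(c, H) = -8 + (1/2)*(-2) = -8 - 1 = -9)
U(0, y(-2, -1)) + 154*98 = -9 + 154*98 = -9 + 15092 = 15083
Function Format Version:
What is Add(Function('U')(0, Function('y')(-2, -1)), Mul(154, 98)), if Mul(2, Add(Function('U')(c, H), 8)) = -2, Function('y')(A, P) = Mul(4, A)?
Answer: 15083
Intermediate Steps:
Function('U')(c, H) = -9 (Function('U')(c, H) = Add(-8, Mul(Rational(1, 2), -2)) = Add(-8, -1) = -9)
Add(Function('U')(0, Function('y')(-2, -1)), Mul(154, 98)) = Add(-9, Mul(154, 98)) = Add(-9, 15092) = 15083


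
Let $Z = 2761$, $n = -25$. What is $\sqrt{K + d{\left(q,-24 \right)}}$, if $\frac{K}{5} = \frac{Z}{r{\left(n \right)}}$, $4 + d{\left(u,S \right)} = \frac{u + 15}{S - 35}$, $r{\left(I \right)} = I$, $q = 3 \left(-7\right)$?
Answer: $\frac{i \sqrt{48394455}}{295} \approx 23.582 i$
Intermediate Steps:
$q = -21$
$d{\left(u,S \right)} = -4 + \frac{15 + u}{-35 + S}$ ($d{\left(u,S \right)} = -4 + \frac{u + 15}{S - 35} = -4 + \frac{15 + u}{-35 + S}$)
$K = - \frac{2761}{5}$ ($K = 5 \frac{2761}{-25} = 5 \cdot 2761 \left(- \frac{1}{25}\right) = 5 \left(- \frac{2761}{25}\right) = - \frac{2761}{5} \approx -552.2$)
$\sqrt{K + d{\left(q,-24 \right)}} = \sqrt{- \frac{2761}{5} + \frac{155 - 21 - -96}{-35 - 24}} = \sqrt{- \frac{2761}{5} + \frac{155 - 21 + 96}{-59}} = \sqrt{- \frac{2761}{5} - \frac{230}{59}} = \sqrt{- \frac{164049}{295}} = \frac{i \sqrt{48394455}}{295}$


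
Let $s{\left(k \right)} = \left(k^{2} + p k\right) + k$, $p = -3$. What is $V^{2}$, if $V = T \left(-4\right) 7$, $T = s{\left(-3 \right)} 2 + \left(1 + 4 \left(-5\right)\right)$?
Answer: $94864$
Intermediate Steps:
$s{\left(k \right)} = k^{2} - 2 k$ ($s{\left(k \right)} = \left(k^{2} - 3 k\right) + k = k^{2} - 2 k$)
$T = 11$ ($T = - 3 \left(-2 - 3\right) 2 + \left(1 + 4 \left(-5\right)\right) = \left(-3\right) \left(-5\right) 2 + \left(1 - 20\right) = 15 \cdot 2 - 19 = 30 - 19 = 11$)
$V = -308$ ($V = 11 \left(-4\right) 7 = \left(-44\right) 7 = -308$)
$V^{2} = \left(-308\right)^{2} = 94864$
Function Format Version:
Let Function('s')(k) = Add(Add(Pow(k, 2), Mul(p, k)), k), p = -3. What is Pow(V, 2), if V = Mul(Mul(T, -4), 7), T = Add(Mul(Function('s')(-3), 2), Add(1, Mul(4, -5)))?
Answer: 94864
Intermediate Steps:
Function('s')(k) = Add(Pow(k, 2), Mul(-2, k)) (Function('s')(k) = Add(Add(Pow(k, 2), Mul(-3, k)), k) = Add(Pow(k, 2), Mul(-2, k)))
T = 11 (T = Add(Mul(Mul(-3, Add(-2, -3)), 2), Add(1, Mul(4, -5))) = Add(Mul(Mul(-3, -5), 2), Add(1, -20)) = Add(Mul(15, 2), -19) = Add(30, -19) = 11)
V = -308 (V = Mul(Mul(11, -4), 7) = Mul(-44, 7) = -308)
Pow(V, 2) = Pow(-308, 2) = 94864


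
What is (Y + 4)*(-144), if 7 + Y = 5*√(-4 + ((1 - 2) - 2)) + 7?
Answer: -576 - 720*I*√7 ≈ -576.0 - 1904.9*I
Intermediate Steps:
Y = 5*I*√7 (Y = -7 + (5*√(-4 + ((1 - 2) - 2)) + 7) = -7 + (5*√(-4 + (-1 - 2)) + 7) = -7 + (5*√(-4 - 3) + 7) = -7 + (5*√(-7) + 7) = -7 + (5*(I*√7) + 7) = -7 + (5*I*√7 + 7) = -7 + (7 + 5*I*√7) = 5*I*√7 ≈ 13.229*I)
(Y + 4)*(-144) = (5*I*√7 + 4)*(-144) = (4 + 5*I*√7)*(-144) = -576 - 720*I*√7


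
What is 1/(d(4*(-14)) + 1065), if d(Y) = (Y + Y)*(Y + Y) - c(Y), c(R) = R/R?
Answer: 1/13608 ≈ 7.3486e-5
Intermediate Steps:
c(R) = 1
d(Y) = -1 + 4*Y**2 (d(Y) = (Y + Y)*(Y + Y) - 1*1 = (2*Y)*(2*Y) - 1 = 4*Y**2 - 1 = -1 + 4*Y**2)
1/(d(4*(-14)) + 1065) = 1/((-1 + 4*(4*(-14))**2) + 1065) = 1/((-1 + 4*(-56)**2) + 1065) = 1/((-1 + 4*3136) + 1065) = 1/((-1 + 12544) + 1065) = 1/(12543 + 1065) = 1/13608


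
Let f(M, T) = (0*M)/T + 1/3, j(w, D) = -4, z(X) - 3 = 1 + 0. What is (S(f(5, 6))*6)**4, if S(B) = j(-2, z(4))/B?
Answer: 26873856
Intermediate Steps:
z(X) = 4 (z(X) = 3 + (1 + 0) = 3 + 1 = 4)
f(M, T) = 1/3 (f(M, T) = 0/T + 1*(1/3) = 0 + 1/3 = 1/3)
S(B) = -4/B
(S(f(5, 6))*6)**4 = (-4/1/3*6)**4 = (-4*3*6)**4 = (-12*6)**4 = (-72)**4 = 26873856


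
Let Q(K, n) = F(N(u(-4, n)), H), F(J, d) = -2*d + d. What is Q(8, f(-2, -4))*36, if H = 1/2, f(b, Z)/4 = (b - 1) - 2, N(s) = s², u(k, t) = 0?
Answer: -18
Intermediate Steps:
f(b, Z) = -12 + 4*b (f(b, Z) = 4*((b - 1) - 2) = 4*((-1 + b) - 2) = 4*(-3 + b) = -12 + 4*b)
H = ½ (H = 1*(½) = ½ ≈ 0.50000)
F(J, d) = -d
Q(K, n) = -½ (Q(K, n) = -1*½ = -½)
Q(8, f(-2, -4))*36 = -½*36 = -18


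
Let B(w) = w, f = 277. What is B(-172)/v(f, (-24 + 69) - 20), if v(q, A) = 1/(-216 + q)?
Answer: -10492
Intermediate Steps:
B(-172)/v(f, (-24 + 69) - 20) = -172/(1/(-216 + 277)) = -172/(1/61) = -172/1/61 = -172*61 = -10492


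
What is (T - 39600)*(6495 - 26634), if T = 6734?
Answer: 661888374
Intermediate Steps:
(T - 39600)*(6495 - 26634) = (6734 - 39600)*(6495 - 26634) = -32866*(-20139) = 661888374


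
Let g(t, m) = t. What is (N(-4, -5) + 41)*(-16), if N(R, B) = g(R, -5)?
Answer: -592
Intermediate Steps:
N(R, B) = R
(N(-4, -5) + 41)*(-16) = (-4 + 41)*(-16) = 37*(-16) = -592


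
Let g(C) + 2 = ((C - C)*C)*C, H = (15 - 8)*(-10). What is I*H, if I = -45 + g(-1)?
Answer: 3290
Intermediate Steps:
H = -70 (H = 7*(-10) = -70)
g(C) = -2 (g(C) = -2 + ((C - C)*C)*C = -2 + (0*C)*C = -2 + 0*C = -2 + 0 = -2)
I = -47 (I = -45 - 2 = -47)
I*H = -47*(-70) = 3290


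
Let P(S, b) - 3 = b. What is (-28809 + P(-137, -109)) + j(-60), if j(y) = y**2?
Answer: -25315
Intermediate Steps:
P(S, b) = 3 + b
(-28809 + P(-137, -109)) + j(-60) = (-28809 + (3 - 109)) + (-60)**2 = (-28809 - 106) + 3600 = -28915 + 3600 = -25315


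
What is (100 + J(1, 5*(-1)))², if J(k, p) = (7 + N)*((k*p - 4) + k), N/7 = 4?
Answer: 32400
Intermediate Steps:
N = 28 (N = 7*4 = 28)
J(k, p) = -140 + 35*k + 35*k*p (J(k, p) = (7 + 28)*((k*p - 4) + k) = 35*((-4 + k*p) + k) = 35*(-4 + k + k*p) = -140 + 35*k + 35*k*p)
(100 + J(1, 5*(-1)))² = (100 + (-140 + 35*1 + 35*1*(5*(-1))))² = (100 + (-140 + 35 + 35*1*(-5)))² = (100 + (-140 + 35 - 175))² = (100 - 280)² = (-180)² = 32400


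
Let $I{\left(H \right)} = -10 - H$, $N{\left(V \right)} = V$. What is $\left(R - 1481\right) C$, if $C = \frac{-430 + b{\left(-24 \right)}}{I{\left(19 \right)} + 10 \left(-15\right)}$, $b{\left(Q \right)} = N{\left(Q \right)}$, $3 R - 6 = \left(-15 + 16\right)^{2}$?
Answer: $- \frac{2013944}{537} \approx -3750.4$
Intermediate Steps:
$R = \frac{7}{3}$ ($R = 2 + \frac{\left(-15 + 16\right)^{2}}{3} = 2 + \frac{1^{2}}{3} = 2 + \frac{1}{3} \cdot 1 = 2 + \frac{1}{3} = \frac{7}{3} \approx 2.3333$)
$b{\left(Q \right)} = Q$
$C = \frac{454}{179}$ ($C = \frac{-430 - 24}{\left(-10 - 19\right) + 10 \left(-15\right)} = - \frac{454}{\left(-10 - 19\right) - 150} = - \frac{454}{-29 - 150} = - \frac{454}{-179} = \left(-454\right) \left(- \frac{1}{179}\right) = \frac{454}{179} \approx 2.5363$)
$\left(R - 1481\right) C = \left(\frac{7}{3} - 1481\right) \frac{454}{179} = \left(- \frac{4436}{3}\right) \frac{454}{179} = - \frac{2013944}{537}$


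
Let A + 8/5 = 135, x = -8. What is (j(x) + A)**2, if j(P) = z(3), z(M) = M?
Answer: 465124/25 ≈ 18605.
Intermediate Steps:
j(P) = 3
A = 667/5 (A = -8/5 + 135 = 667/5 ≈ 133.40)
(j(x) + A)**2 = (3 + 667/5)**2 = (682/5)**2 = 465124/25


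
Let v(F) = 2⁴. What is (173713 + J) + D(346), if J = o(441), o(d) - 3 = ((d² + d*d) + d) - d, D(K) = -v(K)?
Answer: 562662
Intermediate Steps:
v(F) = 16
D(K) = -16 (D(K) = -1*16 = -16)
o(d) = 3 + 2*d² (o(d) = 3 + (((d² + d*d) + d) - d) = 3 + (((d² + d²) + d) - d) = 3 + ((2*d² + d) - d) = 3 + ((d + 2*d²) - d) = 3 + 2*d²)
J = 388965 (J = 3 + 2*441² = 3 + 2*194481 = 3 + 388962 = 388965)
(173713 + J) + D(346) = (173713 + 388965) - 16 = 562678 - 16 = 562662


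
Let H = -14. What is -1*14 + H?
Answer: -28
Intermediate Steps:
-1*14 + H = -1*14 - 14 = -14 - 14 = -28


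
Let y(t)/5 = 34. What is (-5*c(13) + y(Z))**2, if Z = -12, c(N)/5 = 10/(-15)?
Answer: 313600/9 ≈ 34844.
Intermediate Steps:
c(N) = -10/3 (c(N) = 5*(10/(-15)) = 5*(10*(-1/15)) = 5*(-2/3) = -10/3)
y(t) = 170 (y(t) = 5*34 = 170)
(-5*c(13) + y(Z))**2 = (-5*(-10/3) + 170)**2 = (50/3 + 170)**2 = (560/3)**2 = 313600/9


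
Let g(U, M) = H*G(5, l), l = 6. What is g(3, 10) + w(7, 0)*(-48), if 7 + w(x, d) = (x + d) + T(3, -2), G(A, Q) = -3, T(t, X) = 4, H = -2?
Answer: -186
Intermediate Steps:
w(x, d) = -3 + d + x (w(x, d) = -7 + ((x + d) + 4) = -7 + ((d + x) + 4) = -7 + (4 + d + x) = -3 + d + x)
g(U, M) = 6 (g(U, M) = -2*(-3) = 6)
g(3, 10) + w(7, 0)*(-48) = 6 + (-3 + 0 + 7)*(-48) = 6 + 4*(-48) = 6 - 192 = -186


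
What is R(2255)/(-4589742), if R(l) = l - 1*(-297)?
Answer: -1276/2294871 ≈ -0.00055602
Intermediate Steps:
R(l) = 297 + l (R(l) = l + 297 = 297 + l)
R(2255)/(-4589742) = (297 + 2255)/(-4589742) = 2552*(-1/4589742) = -1276/2294871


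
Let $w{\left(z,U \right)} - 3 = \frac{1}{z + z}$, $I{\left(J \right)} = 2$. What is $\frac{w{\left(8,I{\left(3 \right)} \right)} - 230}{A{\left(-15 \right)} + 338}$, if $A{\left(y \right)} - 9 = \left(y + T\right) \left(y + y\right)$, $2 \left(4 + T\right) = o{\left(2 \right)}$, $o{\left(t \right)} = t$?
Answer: $- \frac{3631}{14192} \approx -0.25585$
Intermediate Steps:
$T = -3$ ($T = -4 + \frac{1}{2} \cdot 2 = -4 + 1 = -3$)
$A{\left(y \right)} = 9 + 2 y \left(-3 + y\right)$ ($A{\left(y \right)} = 9 + \left(y - 3\right) \left(y + y\right) = 9 + \left(-3 + y\right) 2 y = 9 + 2 y \left(-3 + y\right)$)
$w{\left(z,U \right)} = 3 + \frac{1}{2 z}$ ($w{\left(z,U \right)} = 3 + \frac{1}{z + z} = 3 + \frac{1}{2 z}$)
$\frac{w{\left(8,I{\left(3 \right)} \right)} - 230}{A{\left(-15 \right)} + 338} = \frac{\left(3 + \frac{1}{2 \cdot 8}\right) - 230}{\left(9 - -90 + 2 \left(-15\right)^{2}\right) + 338} = \frac{\left(3 + \frac{1}{2} \cdot \frac{1}{8}\right) - 230}{\left(9 + 90 + 2 \cdot 225\right) + 338} = \frac{\left(3 + \frac{1}{16}\right) - 230}{\left(9 + 90 + 450\right) + 338} = \frac{\frac{49}{16} - 230}{549 + 338} = - \frac{3631}{16 \cdot 887} = \left(- \frac{3631}{16}\right) \frac{1}{887} = - \frac{3631}{14192}$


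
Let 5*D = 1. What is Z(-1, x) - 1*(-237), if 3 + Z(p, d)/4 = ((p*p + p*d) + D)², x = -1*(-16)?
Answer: 27529/25 ≈ 1101.2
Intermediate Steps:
D = ⅕ (D = (⅕)*1 = ⅕ ≈ 0.20000)
x = 16
Z(p, d) = -12 + 4*(⅕ + p² + d*p)² (Z(p, d) = -12 + 4*((p*p + p*d) + ⅕)² = -12 + 4*((p² + d*p) + ⅕)² = -12 + 4*(⅕ + p² + d*p)²)
Z(-1, x) - 1*(-237) = (-12 + 4*(1 + 5*(-1)² + 5*16*(-1))²/25) - 1*(-237) = (-12 + 4*(1 + 5*1 - 80)²/25) + 237 = (-12 + 4*(1 + 5 - 80)²/25) + 237 = (-12 + (4/25)*(-74)²) + 237 = (-12 + (4/25)*5476) + 237 = (-12 + 21904/25) + 237 = 21604/25 + 237 = 27529/25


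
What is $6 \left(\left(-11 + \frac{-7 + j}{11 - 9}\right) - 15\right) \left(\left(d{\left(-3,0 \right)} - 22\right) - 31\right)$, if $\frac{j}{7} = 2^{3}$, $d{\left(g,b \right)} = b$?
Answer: $477$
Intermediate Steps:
$j = 56$ ($j = 7 \cdot 2^{3} = 7 \cdot 8 = 56$)
$6 \left(\left(-11 + \frac{-7 + j}{11 - 9}\right) - 15\right) \left(\left(d{\left(-3,0 \right)} - 22\right) - 31\right) = 6 \left(\left(-11 + \frac{-7 + 56}{11 - 9}\right) - 15\right) \left(\left(0 - 22\right) - 31\right) = 6 \left(\left(-11 + \frac{49}{2}\right) - 15\right) \left(-22 - 31\right) = 6 \left(\left(-11 + 49 \cdot \frac{1}{2}\right) - 15\right) \left(-53\right) = 6 \left(\left(-11 + \frac{49}{2}\right) - 15\right) \left(-53\right) = 6 \left(\frac{27}{2} - 15\right) \left(-53\right) = 6 \left(- \frac{3}{2}\right) \left(-53\right) = \left(-9\right) \left(-53\right) = 477$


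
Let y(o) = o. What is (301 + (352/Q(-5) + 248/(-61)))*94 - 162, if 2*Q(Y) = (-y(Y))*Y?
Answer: 38281764/1525 ≈ 25103.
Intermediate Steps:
Q(Y) = -Y²/2 (Q(Y) = ((-Y)*Y)/2 = (-Y²)/2 = -Y²/2)
(301 + (352/Q(-5) + 248/(-61)))*94 - 162 = (301 + (352/((-½*(-5)²)) + 248/(-61)))*94 - 162 = (301 + (352/((-½*25)) + 248*(-1/61)))*94 - 162 = (301 + (352/(-25/2) - 248/61))*94 - 162 = (301 + (352*(-2/25) - 248/61))*94 - 162 = (301 + (-704/25 - 248/61))*94 - 162 = (301 - 49144/1525)*94 - 162 = (409881/1525)*94 - 162 = 38528814/1525 - 162 = 38281764/1525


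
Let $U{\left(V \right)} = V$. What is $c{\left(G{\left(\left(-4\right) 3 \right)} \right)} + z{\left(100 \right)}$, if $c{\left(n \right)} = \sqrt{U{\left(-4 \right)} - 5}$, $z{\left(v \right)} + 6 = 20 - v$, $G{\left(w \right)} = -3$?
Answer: $-86 + 3 i \approx -86.0 + 3.0 i$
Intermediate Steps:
$z{\left(v \right)} = 14 - v$ ($z{\left(v \right)} = -6 - \left(-20 + v\right) = 14 - v$)
$c{\left(n \right)} = 3 i$ ($c{\left(n \right)} = \sqrt{-4 - 5} = \sqrt{-9} = 3 i$)
$c{\left(G{\left(\left(-4\right) 3 \right)} \right)} + z{\left(100 \right)} = 3 i + \left(14 - 100\right) = 3 i - 86 = -86 + 3 i$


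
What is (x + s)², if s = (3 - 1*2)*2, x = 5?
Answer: 49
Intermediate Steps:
s = 2 (s = (3 - 2)*2 = 1*2 = 2)
(x + s)² = (5 + 2)² = 7² = 49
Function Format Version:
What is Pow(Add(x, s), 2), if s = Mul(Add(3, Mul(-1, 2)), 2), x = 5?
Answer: 49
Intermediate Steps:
s = 2 (s = Mul(Add(3, -2), 2) = Mul(1, 2) = 2)
Pow(Add(x, s), 2) = Pow(Add(5, 2), 2) = Pow(7, 2) = 49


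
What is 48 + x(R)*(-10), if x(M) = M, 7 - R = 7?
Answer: 48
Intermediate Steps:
R = 0 (R = 7 - 1*7 = 7 - 7 = 0)
48 + x(R)*(-10) = 48 + 0*(-10) = 48 + 0 = 48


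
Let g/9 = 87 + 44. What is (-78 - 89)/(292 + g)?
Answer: -167/1471 ≈ -0.11353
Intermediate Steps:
g = 1179 (g = 9*(87 + 44) = 9*131 = 1179)
(-78 - 89)/(292 + g) = (-78 - 89)/(292 + 1179) = -167/1471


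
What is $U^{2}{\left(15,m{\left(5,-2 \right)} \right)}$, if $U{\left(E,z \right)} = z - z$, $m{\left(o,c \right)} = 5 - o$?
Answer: $0$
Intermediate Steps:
$U{\left(E,z \right)} = 0$
$U^{2}{\left(15,m{\left(5,-2 \right)} \right)} = 0^{2} = 0$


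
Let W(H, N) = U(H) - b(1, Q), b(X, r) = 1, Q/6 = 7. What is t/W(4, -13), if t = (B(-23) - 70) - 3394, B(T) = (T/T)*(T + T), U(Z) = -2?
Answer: 1170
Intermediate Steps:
Q = 42 (Q = 6*7 = 42)
B(T) = 2*T (B(T) = 1*(2*T) = 2*T)
W(H, N) = -3 (W(H, N) = -2 - 1*1 = -2 - 1 = -3)
t = -3510 (t = (2*(-23) - 70) - 3394 = (-46 - 70) - 3394 = -116 - 3394 = -3510)
t/W(4, -13) = -3510/(-3) = -3510*(-1/3) = 1170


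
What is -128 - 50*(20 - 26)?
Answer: 172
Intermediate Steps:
-128 - 50*(20 - 26) = -128 - 50*(-6) = -128 + 300 = 172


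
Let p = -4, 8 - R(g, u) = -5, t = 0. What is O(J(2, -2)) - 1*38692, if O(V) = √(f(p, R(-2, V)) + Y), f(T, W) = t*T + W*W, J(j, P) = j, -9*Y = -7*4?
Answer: -38692 + √1549/3 ≈ -38679.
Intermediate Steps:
R(g, u) = 13 (R(g, u) = 8 - 1*(-5) = 8 + 5 = 13)
Y = 28/9 (Y = -(-7)*4/9 = -⅑*(-28) = 28/9 ≈ 3.1111)
f(T, W) = W² (f(T, W) = 0*T + W*W = 0 + W² = W²)
O(V) = √1549/3 (O(V) = √(13² + 28/9) = √(169 + 28/9) = √(1549/9) = √1549/3)
O(J(2, -2)) - 1*38692 = √1549/3 - 1*38692 = √1549/3 - 38692 = -38692 + √1549/3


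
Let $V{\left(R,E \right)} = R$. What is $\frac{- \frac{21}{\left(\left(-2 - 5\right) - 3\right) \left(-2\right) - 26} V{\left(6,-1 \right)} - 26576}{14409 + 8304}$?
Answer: $- \frac{235}{201} \approx -1.1692$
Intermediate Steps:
$\frac{- \frac{21}{\left(\left(-2 - 5\right) - 3\right) \left(-2\right) - 26} V{\left(6,-1 \right)} - 26576}{14409 + 8304} = \frac{- \frac{21}{\left(\left(-2 - 5\right) - 3\right) \left(-2\right) - 26} \cdot 6 - 26576}{14409 + 8304} = \frac{- \frac{21}{\left(-7 - 3\right) \left(-2\right) - 26} \cdot 6 - 26576}{22713} = \left(- \frac{21}{\left(-10\right) \left(-2\right) - 26} \cdot 6 - 26576\right) \frac{1}{22713} = \left(- \frac{21}{20 - 26} \cdot 6 - 26576\right) \frac{1}{22713} = \left(- \frac{21}{-6} \cdot 6 - 26576\right) \frac{1}{22713} = \left(\left(-21\right) \left(- \frac{1}{6}\right) 6 - 26576\right) \frac{1}{22713} = \left(\frac{7}{2} \cdot 6 - 26576\right) \frac{1}{22713} = \left(21 - 26576\right) \frac{1}{22713} = \left(-26555\right) \frac{1}{22713} = - \frac{235}{201}$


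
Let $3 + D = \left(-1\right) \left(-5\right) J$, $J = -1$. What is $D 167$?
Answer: $-1336$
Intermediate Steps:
$D = -8$ ($D = -3 + \left(-1\right) \left(-5\right) \left(-1\right) = -3 + 5 \left(-1\right) = -3 - 5 = -8$)
$D 167 = \left(-8\right) 167 = -1336$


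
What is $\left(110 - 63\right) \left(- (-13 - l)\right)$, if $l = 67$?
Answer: $3760$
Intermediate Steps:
$\left(110 - 63\right) \left(- (-13 - l)\right) = \left(110 - 63\right) \left(- (-13 - 67)\right) = 47 \left(- (-13 - 67)\right) = 47 \left(\left(-1\right) \left(-80\right)\right) = 47 \cdot 80 = 3760$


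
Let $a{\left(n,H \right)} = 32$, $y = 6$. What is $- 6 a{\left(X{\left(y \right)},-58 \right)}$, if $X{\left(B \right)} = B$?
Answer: $-192$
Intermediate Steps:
$- 6 a{\left(X{\left(y \right)},-58 \right)} = \left(-6\right) 32 = -192$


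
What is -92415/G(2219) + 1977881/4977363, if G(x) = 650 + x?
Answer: -454308461056/14280054447 ≈ -31.814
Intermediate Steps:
-92415/G(2219) + 1977881/4977363 = -92415/(650 + 2219) + 1977881/4977363 = -92415/2869 + 1977881*(1/4977363) = -92415*1/2869 + 1977881/4977363 = -92415/2869 + 1977881/4977363 = -454308461056/14280054447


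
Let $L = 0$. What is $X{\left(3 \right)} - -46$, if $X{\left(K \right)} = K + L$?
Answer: $49$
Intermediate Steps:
$X{\left(K \right)} = K$ ($X{\left(K \right)} = K + 0 = K$)
$X{\left(3 \right)} - -46 = 3 - -46 = 3 + 46 = 49$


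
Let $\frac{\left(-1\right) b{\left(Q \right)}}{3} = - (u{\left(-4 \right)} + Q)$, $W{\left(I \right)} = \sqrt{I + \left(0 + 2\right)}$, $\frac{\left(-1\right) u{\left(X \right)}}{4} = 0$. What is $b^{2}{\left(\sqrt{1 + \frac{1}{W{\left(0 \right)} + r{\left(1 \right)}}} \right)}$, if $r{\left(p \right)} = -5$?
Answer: $\frac{162}{23} - \frac{9 \sqrt{2}}{23} \approx 6.4901$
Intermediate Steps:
$u{\left(X \right)} = 0$ ($u{\left(X \right)} = \left(-4\right) 0 = 0$)
$W{\left(I \right)} = \sqrt{2 + I}$ ($W{\left(I \right)} = \sqrt{I + 2} = \sqrt{2 + I}$)
$b{\left(Q \right)} = 3 Q$ ($b{\left(Q \right)} = - 3 \left(- (0 + Q)\right) = - 3 \left(- Q\right) = 3 Q$)
$b^{2}{\left(\sqrt{1 + \frac{1}{W{\left(0 \right)} + r{\left(1 \right)}}} \right)} = \left(3 \sqrt{1 + \frac{1}{\sqrt{2 + 0} - 5}}\right)^{2} = \left(3 \sqrt{1 + \frac{1}{\sqrt{2} - 5}}\right)^{2} = \left(3 \sqrt{1 + \frac{1}{-5 + \sqrt{2}}}\right)^{2} = 9 + \frac{9}{-5 + \sqrt{2}}$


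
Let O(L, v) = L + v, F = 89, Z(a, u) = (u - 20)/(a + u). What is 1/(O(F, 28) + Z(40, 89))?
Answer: 43/5054 ≈ 0.0085081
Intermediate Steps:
Z(a, u) = (-20 + u)/(a + u)
1/(O(F, 28) + Z(40, 89)) = 1/((89 + 28) + (-20 + 89)/(40 + 89)) = 1/(117 + 69/129) = 1/(117 + (1/129)*69) = 1/(117 + 23/43) = 1/(5054/43) = 43/5054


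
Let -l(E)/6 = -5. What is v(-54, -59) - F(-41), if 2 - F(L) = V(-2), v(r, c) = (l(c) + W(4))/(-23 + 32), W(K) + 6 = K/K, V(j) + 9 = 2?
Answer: -56/9 ≈ -6.2222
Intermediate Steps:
V(j) = -7 (V(j) = -9 + 2 = -7)
W(K) = -5 (W(K) = -6 + K/K = -6 + 1 = -5)
l(E) = 30 (l(E) = -6*(-5) = 30)
v(r, c) = 25/9 (v(r, c) = (30 - 5)/(-23 + 32) = 25/9)
F(L) = 9 (F(L) = 2 - 1*(-7) = 2 + 7 = 9)
v(-54, -59) - F(-41) = 25/9 - 1*9 = 25/9 - 9 = -56/9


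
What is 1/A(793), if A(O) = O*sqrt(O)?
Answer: sqrt(793)/628849 ≈ 4.4781e-5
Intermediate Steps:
A(O) = O**(3/2)
1/A(793) = 1/(793**(3/2)) = 1/(793*sqrt(793)) = sqrt(793)/628849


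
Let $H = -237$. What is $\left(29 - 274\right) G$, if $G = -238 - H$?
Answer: $245$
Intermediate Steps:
$G = -1$ ($G = -238 - -237 = -238 + 237 = -1$)
$\left(29 - 274\right) G = \left(29 - 274\right) \left(-1\right) = \left(-245\right) \left(-1\right) = 245$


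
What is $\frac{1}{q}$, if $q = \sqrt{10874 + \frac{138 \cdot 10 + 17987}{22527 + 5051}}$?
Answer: $\frac{\sqrt{8270712220542}}{299902539} \approx 0.0095894$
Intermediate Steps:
$q = \frac{\sqrt{8270712220542}}{27578}$ ($q = \sqrt{10874 + \frac{1380 + 17987}{27578}} = \sqrt{10874 + 19367 \cdot \frac{1}{27578}} = \sqrt{10874 + \frac{19367}{27578}} = \sqrt{\frac{299902539}{27578}} = \frac{\sqrt{8270712220542}}{27578} \approx 104.28$)
$\frac{1}{q} = \frac{1}{\frac{1}{27578} \sqrt{8270712220542}} = \frac{\sqrt{8270712220542}}{299902539}$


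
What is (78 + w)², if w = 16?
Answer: 8836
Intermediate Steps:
(78 + w)² = (78 + 16)² = 94² = 8836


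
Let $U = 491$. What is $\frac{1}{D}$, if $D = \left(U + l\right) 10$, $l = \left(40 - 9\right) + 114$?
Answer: $\frac{1}{6360} \approx 0.00015723$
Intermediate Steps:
$l = 145$ ($l = 31 + 114 = 145$)
$D = 6360$ ($D = \left(491 + 145\right) 10 = 636 \cdot 10 = 6360$)
$\frac{1}{D} = \frac{1}{6360}$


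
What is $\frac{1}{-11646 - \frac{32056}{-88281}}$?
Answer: $- \frac{88281}{1028088470} \approx -8.5869 \cdot 10^{-5}$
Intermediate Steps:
$\frac{1}{-11646 - \frac{32056}{-88281}} = \frac{1}{-11646 - - \frac{32056}{88281}} = \frac{1}{-11646 + \frac{32056}{88281}} = \frac{1}{- \frac{1028088470}{88281}} = - \frac{88281}{1028088470}$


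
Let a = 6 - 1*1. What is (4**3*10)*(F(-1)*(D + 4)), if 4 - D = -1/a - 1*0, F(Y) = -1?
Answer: -5248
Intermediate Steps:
a = 5 (a = 6 - 1 = 5)
D = 21/5 (D = 4 - (-1/5 - 1*0) = 4 - (-1*1/5 + 0) = 4 - (-1/5 + 0) = 4 - 1*(-1/5) = 4 + 1/5 = 21/5 ≈ 4.2000)
(4**3*10)*(F(-1)*(D + 4)) = (4**3*10)*(-(21/5 + 4)) = (64*10)*(-1*41/5) = 640*(-41/5) = -5248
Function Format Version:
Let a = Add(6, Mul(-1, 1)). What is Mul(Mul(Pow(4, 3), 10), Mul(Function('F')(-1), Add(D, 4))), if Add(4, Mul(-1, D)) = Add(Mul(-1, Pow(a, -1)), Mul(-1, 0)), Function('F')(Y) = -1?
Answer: -5248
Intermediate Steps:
a = 5 (a = Add(6, -1) = 5)
D = Rational(21, 5) (D = Add(4, Mul(-1, Add(Mul(-1, Pow(5, -1)), Mul(-1, 0)))) = Add(4, Mul(-1, Add(Mul(-1, Rational(1, 5)), 0))) = Add(4, Mul(-1, Add(Rational(-1, 5), 0))) = Add(4, Mul(-1, Rational(-1, 5))) = Add(4, Rational(1, 5)) = Rational(21, 5) ≈ 4.2000)
Mul(Mul(Pow(4, 3), 10), Mul(Function('F')(-1), Add(D, 4))) = Mul(Mul(Pow(4, 3), 10), Mul(-1, Add(Rational(21, 5), 4))) = Mul(Mul(64, 10), Mul(-1, Rational(41, 5))) = Mul(640, Rational(-41, 5)) = -5248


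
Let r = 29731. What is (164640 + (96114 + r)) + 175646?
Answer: 466131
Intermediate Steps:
(164640 + (96114 + r)) + 175646 = (164640 + (96114 + 29731)) + 175646 = (164640 + 125845) + 175646 = 290485 + 175646 = 466131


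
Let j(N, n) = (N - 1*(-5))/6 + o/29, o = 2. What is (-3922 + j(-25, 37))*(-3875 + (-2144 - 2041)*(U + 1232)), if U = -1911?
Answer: -969082534520/87 ≈ -1.1139e+10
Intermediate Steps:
j(N, n) = 157/174 + N/6 (j(N, n) = (N - 1*(-5))/6 + 2/29 = (N + 5)*(⅙) + 2*(1/29) = (5 + N)*(⅙) + 2/29 = (⅚ + N/6) + 2/29 = 157/174 + N/6)
(-3922 + j(-25, 37))*(-3875 + (-2144 - 2041)*(U + 1232)) = (-3922 + (157/174 + (⅙)*(-25)))*(-3875 + (-2144 - 2041)*(-1911 + 1232)) = (-3922 + (157/174 - 25/6))*(-3875 - 4185*(-679)) = (-3922 - 284/87)*(-3875 + 2841615) = -341498/87*2837740 = -969082534520/87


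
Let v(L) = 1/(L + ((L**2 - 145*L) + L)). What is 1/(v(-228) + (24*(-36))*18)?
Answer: -84588/1315512575 ≈ -6.4300e-5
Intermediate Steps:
v(L) = 1/(L**2 - 143*L) (v(L) = 1/(L + (L**2 - 144*L)) = 1/(L**2 - 143*L))
1/(v(-228) + (24*(-36))*18) = 1/(1/((-228)*(-143 - 228)) + (24*(-36))*18) = 1/(-1/228/(-371) - 864*18) = 1/(-1/228*(-1/371) - 15552) = 1/(1/84588 - 15552) = 1/(-1315512575/84588) = -84588/1315512575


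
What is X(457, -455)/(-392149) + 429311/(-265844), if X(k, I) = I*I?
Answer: -5448542279/2542694116 ≈ -2.1428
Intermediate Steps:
X(k, I) = I²
X(457, -455)/(-392149) + 429311/(-265844) = (-455)²/(-392149) + 429311/(-265844) = 207025*(-1/392149) + 429311*(-1/265844) = -207025/392149 - 10471/6484 = -5448542279/2542694116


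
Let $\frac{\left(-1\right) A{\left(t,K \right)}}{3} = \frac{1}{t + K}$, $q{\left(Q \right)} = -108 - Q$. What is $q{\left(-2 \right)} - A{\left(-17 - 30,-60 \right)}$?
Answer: $- \frac{11345}{107} \approx -106.03$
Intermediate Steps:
$A{\left(t,K \right)} = - \frac{3}{K + t}$ ($A{\left(t,K \right)} = - \frac{3}{t + K} = - \frac{3}{K + t}$)
$q{\left(-2 \right)} - A{\left(-17 - 30,-60 \right)} = \left(-108 - -2\right) - - \frac{3}{-60 - 47} = \left(-108 + 2\right) - - \frac{3}{-60 - 47} = -106 - - \frac{3}{-60 - 47} = -106 - - \frac{3}{-107} = -106 - \left(-3\right) \left(- \frac{1}{107}\right) = -106 - \frac{3}{107} = - \frac{11345}{107}$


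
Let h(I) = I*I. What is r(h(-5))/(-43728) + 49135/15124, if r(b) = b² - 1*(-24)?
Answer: 534689951/165335568 ≈ 3.2340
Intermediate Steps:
h(I) = I²
r(b) = 24 + b² (r(b) = b² + 24 = 24 + b²)
r(h(-5))/(-43728) + 49135/15124 = (24 + ((-5)²)²)/(-43728) + 49135/15124 = (24 + 25²)*(-1/43728) + 49135*(1/15124) = (24 + 625)*(-1/43728) + 49135/15124 = 649*(-1/43728) + 49135/15124 = -649/43728 + 49135/15124 = 534689951/165335568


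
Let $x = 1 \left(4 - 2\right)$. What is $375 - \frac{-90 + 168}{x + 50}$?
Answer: $\frac{747}{2} \approx 373.5$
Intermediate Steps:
$x = 2$ ($x = 1 \cdot 2 = 2$)
$375 - \frac{-90 + 168}{x + 50} = 375 - \frac{-90 + 168}{2 + 50} = 375 - \frac{78}{52} = 375 - 78 \cdot \frac{1}{52} = 375 - \frac{3}{2} = \frac{747}{2}$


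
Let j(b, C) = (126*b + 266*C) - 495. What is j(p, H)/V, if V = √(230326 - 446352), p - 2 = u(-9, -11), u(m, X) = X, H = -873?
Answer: 233847*I*√216026/216026 ≈ 503.13*I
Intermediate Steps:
p = -9 (p = 2 - 11 = -9)
j(b, C) = -495 + 126*b + 266*C
V = I*√216026 (V = √(-216026) = I*√216026 ≈ 464.79*I)
j(p, H)/V = (-495 + 126*(-9) + 266*(-873))/((I*√216026)) = (-495 - 1134 - 232218)*(-I*√216026/216026) = -(-233847)*I*√216026/216026 = 233847*I*√216026/216026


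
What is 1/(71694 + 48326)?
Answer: 1/120020 ≈ 8.3319e-6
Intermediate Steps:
1/(71694 + 48326) = 1/120020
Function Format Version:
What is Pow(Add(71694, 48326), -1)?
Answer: Rational(1, 120020) ≈ 8.3319e-6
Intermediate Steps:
Pow(Add(71694, 48326), -1) = Pow(120020, -1) = Rational(1, 120020)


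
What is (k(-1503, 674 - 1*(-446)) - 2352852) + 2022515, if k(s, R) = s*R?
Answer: -2013697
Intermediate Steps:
k(s, R) = R*s
(k(-1503, 674 - 1*(-446)) - 2352852) + 2022515 = ((674 - 1*(-446))*(-1503) - 2352852) + 2022515 = ((674 + 446)*(-1503) - 2352852) + 2022515 = (1120*(-1503) - 2352852) + 2022515 = (-1683360 - 2352852) + 2022515 = -4036212 + 2022515 = -2013697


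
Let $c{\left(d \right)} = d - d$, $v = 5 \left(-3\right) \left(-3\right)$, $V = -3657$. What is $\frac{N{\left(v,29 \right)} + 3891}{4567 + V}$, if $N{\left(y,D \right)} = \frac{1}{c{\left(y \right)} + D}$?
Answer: $\frac{124}{29} \approx 4.2759$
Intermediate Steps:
$v = 45$ ($v = \left(-15\right) \left(-3\right) = 45$)
$c{\left(d \right)} = 0$
$N{\left(y,D \right)} = \frac{1}{D}$ ($N{\left(y,D \right)} = \frac{1}{0 + D} = \frac{1}{D}$)
$\frac{N{\left(v,29 \right)} + 3891}{4567 + V} = \frac{\frac{1}{29} + 3891}{4567 - 3657} = \frac{\frac{1}{29} + 3891}{910} = \frac{112840}{29} \cdot \frac{1}{910} = \frac{124}{29}$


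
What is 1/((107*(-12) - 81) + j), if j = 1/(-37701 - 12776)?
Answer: -50477/68901106 ≈ -0.00073260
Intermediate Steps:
j = -1/50477 (j = 1/(-50477) = -1/50477 ≈ -1.9811e-5)
1/((107*(-12) - 81) + j) = 1/((107*(-12) - 81) - 1/50477) = 1/((-1284 - 81) - 1/50477) = 1/(-1365 - 1/50477) = 1/(-68901106/50477) = -50477/68901106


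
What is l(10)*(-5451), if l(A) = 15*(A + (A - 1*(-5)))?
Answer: -2044125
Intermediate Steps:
l(A) = 75 + 30*A (l(A) = 15*(A + (A + 5)) = 15*(A + (5 + A)) = 15*(5 + 2*A) = 75 + 30*A)
l(10)*(-5451) = (75 + 30*10)*(-5451) = (75 + 300)*(-5451) = 375*(-5451) = -2044125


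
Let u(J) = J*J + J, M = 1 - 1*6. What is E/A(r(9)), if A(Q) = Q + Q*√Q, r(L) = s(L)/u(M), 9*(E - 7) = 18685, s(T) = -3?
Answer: -7499200/621 + 749920*I*√15/621 ≈ -12076.0 + 4677.0*I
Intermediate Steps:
M = -5 (M = 1 - 6 = -5)
E = 18748/9 (E = 7 + (⅑)*18685 = 7 + 18685/9 = 18748/9 ≈ 2083.1)
u(J) = J + J² (u(J) = J² + J = J + J²)
r(L) = -3/20 (r(L) = -3*(-1/(5*(1 - 5))) = -3/((-5*(-4))) = -3/20)
A(Q) = Q + Q^(3/2)
E/A(r(9)) = 18748/(9*(-3/20 + (-3/20)^(3/2))) = 18748/(9*(-3/20 - 3*I*√15/200))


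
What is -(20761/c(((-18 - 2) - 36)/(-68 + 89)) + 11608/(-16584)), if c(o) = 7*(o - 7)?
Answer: 129407212/420819 ≈ 307.51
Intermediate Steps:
c(o) = -49 + 7*o (c(o) = 7*(-7 + o) = -49 + 7*o)
-(20761/c(((-18 - 2) - 36)/(-68 + 89)) + 11608/(-16584)) = -(20761/(-49 + 7*(((-18 - 2) - 36)/(-68 + 89))) + 11608/(-16584)) = -(20761/(-49 + 7*((-20 - 36)/21)) + 11608*(-1/16584)) = -(20761/(-49 + 7*(-56*1/21)) - 1451/2073) = -(20761/(-49 + 7*(-8/3)) - 1451/2073) = -(20761/(-49 - 56/3) - 1451/2073) = -(20761/(-203/3) - 1451/2073) = -(20761*(-3/203) - 1451/2073) = -(-62283/203 - 1451/2073) = -1*(-129407212/420819) = 129407212/420819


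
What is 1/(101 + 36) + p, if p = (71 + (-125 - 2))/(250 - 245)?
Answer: -7667/685 ≈ -11.193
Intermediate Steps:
p = -56/5 (p = (71 - 127)/5 = -56*⅕ = -56/5 ≈ -11.200)
1/(101 + 36) + p = 1/(101 + 36) - 56/5 = 1/137 - 56/5 = -7667/685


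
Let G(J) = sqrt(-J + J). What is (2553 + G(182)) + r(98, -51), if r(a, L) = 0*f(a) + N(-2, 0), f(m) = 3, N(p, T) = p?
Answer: 2551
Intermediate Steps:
G(J) = 0 (G(J) = sqrt(0) = 0)
r(a, L) = -2 (r(a, L) = 0*3 - 2 = 0 - 2 = -2)
(2553 + G(182)) + r(98, -51) = (2553 + 0) - 2 = 2553 - 2 = 2551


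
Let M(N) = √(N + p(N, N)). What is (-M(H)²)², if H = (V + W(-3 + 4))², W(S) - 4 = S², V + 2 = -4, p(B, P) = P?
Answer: 4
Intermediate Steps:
V = -6 (V = -2 - 4 = -6)
W(S) = 4 + S²
H = 1 (H = (-6 + (4 + (-3 + 4)²))² = (-6 + (4 + 1²))² = (-6 + (4 + 1))² = (-6 + 5)² = (-1)² = 1)
M(N) = √2*√N (M(N) = √(N + N) = √(2*N) = √2*√N)
(-M(H)²)² = (-(√2*√1)²)² = (-(√2*1)²)² = (-(√2)²)² = (-1*2)² = (-2)² = 4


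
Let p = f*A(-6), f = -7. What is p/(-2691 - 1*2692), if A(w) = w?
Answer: -6/769 ≈ -0.0078023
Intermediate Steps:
p = 42 (p = -7*(-6) = 42)
p/(-2691 - 1*2692) = 42/(-2691 - 1*2692) = 42/(-2691 - 2692) = 42/(-5383) = 42*(-1/5383) = -6/769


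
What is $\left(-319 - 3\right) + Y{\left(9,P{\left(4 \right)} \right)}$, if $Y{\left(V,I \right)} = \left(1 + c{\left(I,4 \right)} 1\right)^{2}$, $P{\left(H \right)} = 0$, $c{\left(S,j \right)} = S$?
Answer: $-321$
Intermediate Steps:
$Y{\left(V,I \right)} = \left(1 + I\right)^{2}$ ($Y{\left(V,I \right)} = \left(1 + I 1\right)^{2} = \left(1 + I\right)^{2}$)
$\left(-319 - 3\right) + Y{\left(9,P{\left(4 \right)} \right)} = \left(-319 - 3\right) + \left(1 + 0\right)^{2} = -322 + 1^{2} = -322 + 1 = -321$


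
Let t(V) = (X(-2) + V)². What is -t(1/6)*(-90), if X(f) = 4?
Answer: 3125/2 ≈ 1562.5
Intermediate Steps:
t(V) = (4 + V)²
-t(1/6)*(-90) = -(4 + 1/6)²*(-90) = -(4 + ⅙)²*(-90) = -(25/6)²*(-90) = -625*(-90)/36 = -1*(-3125/2) = 3125/2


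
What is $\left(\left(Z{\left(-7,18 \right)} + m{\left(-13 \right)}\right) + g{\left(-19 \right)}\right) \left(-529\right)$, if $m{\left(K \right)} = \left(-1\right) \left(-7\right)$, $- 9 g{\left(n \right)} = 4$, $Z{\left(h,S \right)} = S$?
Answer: $- \frac{116909}{9} \approx -12990.0$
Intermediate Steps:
$g{\left(n \right)} = - \frac{4}{9}$ ($g{\left(n \right)} = \left(- \frac{1}{9}\right) 4 = - \frac{4}{9}$)
$m{\left(K \right)} = 7$
$\left(\left(Z{\left(-7,18 \right)} + m{\left(-13 \right)}\right) + g{\left(-19 \right)}\right) \left(-529\right) = \left(\left(18 + 7\right) - \frac{4}{9}\right) \left(-529\right) = \left(25 - \frac{4}{9}\right) \left(-529\right) = \frac{221}{9} \left(-529\right) = - \frac{116909}{9}$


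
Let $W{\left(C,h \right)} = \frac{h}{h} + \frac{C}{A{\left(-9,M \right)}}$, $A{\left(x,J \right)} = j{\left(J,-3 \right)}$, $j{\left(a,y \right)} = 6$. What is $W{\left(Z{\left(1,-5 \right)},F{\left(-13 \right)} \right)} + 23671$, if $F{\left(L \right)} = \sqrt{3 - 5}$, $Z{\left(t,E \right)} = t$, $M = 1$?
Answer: $\frac{142033}{6} \approx 23672.0$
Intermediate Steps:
$A{\left(x,J \right)} = 6$
$F{\left(L \right)} = i \sqrt{2}$ ($F{\left(L \right)} = \sqrt{-2} = i \sqrt{2}$)
$W{\left(C,h \right)} = 1 + \frac{C}{6}$ ($W{\left(C,h \right)} = \frac{h}{h} + \frac{C}{6} = 1 + C \frac{1}{6} = 1 + \frac{C}{6}$)
$W{\left(Z{\left(1,-5 \right)},F{\left(-13 \right)} \right)} + 23671 = \left(1 + \frac{1}{6} \cdot 1\right) + 23671 = \left(1 + \frac{1}{6}\right) + 23671 = \frac{7}{6} + 23671 = \frac{142033}{6}$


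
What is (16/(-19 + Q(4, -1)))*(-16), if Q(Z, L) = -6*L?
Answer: 256/13 ≈ 19.692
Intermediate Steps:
(16/(-19 + Q(4, -1)))*(-16) = (16/(-19 - 6*(-1)))*(-16) = (16/(-19 + 6))*(-16) = (16/(-13))*(-16) = (16*(-1/13))*(-16) = -16/13*(-16) = 256/13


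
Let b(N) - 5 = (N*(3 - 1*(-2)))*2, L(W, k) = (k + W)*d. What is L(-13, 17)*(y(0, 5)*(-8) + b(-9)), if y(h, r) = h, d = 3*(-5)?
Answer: 5100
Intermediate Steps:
d = -15
L(W, k) = -15*W - 15*k (L(W, k) = (k + W)*(-15) = (W + k)*(-15) = -15*W - 15*k)
b(N) = 5 + 10*N (b(N) = 5 + (N*(3 - 1*(-2)))*2 = 5 + (N*(3 + 2))*2 = 5 + (N*5)*2 = 5 + (5*N)*2 = 5 + 10*N)
L(-13, 17)*(y(0, 5)*(-8) + b(-9)) = (-15*(-13) - 15*17)*(0*(-8) + (5 + 10*(-9))) = (195 - 255)*(0 + (5 - 90)) = -60*(0 - 85) = -60*(-85) = 5100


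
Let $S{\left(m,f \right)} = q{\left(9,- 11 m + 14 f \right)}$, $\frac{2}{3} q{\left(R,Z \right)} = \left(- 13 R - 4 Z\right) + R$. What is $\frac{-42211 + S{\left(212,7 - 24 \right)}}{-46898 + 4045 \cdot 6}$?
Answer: $\frac{26953}{22628} \approx 1.1911$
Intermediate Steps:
$q{\left(R,Z \right)} = - 18 R - 6 Z$ ($q{\left(R,Z \right)} = \frac{3 \left(\left(- 13 R - 4 Z\right) + R\right)}{2} = \frac{3 \left(- 12 R - 4 Z\right)}{2} = - 18 R - 6 Z$)
$S{\left(m,f \right)} = -162 - 84 f + 66 m$ ($S{\left(m,f \right)} = \left(-18\right) 9 - 6 \left(- 11 m + 14 f\right) = -162 - \left(- 66 m + 84 f\right) = -162 - 84 f + 66 m$)
$\frac{-42211 + S{\left(212,7 - 24 \right)}}{-46898 + 4045 \cdot 6} = \frac{-42211 - \left(-13830 + 84 \left(7 - 24\right)\right)}{-46898 + 4045 \cdot 6} = \frac{-42211 - -15258}{-46898 + 24270} = \frac{-42211 + \left(-162 + 1428 + 13992\right)}{-22628} = \left(-42211 + 15258\right) \left(- \frac{1}{22628}\right) = \left(-26953\right) \left(- \frac{1}{22628}\right) = \frac{26953}{22628}$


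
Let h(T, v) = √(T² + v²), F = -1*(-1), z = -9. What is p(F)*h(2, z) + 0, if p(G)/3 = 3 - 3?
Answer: 0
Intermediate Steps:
F = 1
p(G) = 0 (p(G) = 3*(3 - 3) = 3*0 = 0)
p(F)*h(2, z) + 0 = 0*√(2² + (-9)²) + 0 = 0*√(4 + 81) + 0 = 0*√85 + 0 = 0 + 0 = 0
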